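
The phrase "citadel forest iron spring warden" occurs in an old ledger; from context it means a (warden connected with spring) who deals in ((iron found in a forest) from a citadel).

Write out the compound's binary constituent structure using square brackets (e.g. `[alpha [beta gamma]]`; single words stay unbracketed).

[[citadel [forest iron]] [spring warden]]

Overall it is a kind of warden (specifically "spring warden"); the modifier is "citadel forest iron".
Within "citadel forest iron", the head is "iron" (specifically "forest iron") and the modifier is "citadel".
Within "forest iron", the head is "iron" and the modifier is "forest".
Within "spring warden", the head is "warden" and the modifier is "spring".
So the structure is [[citadel [forest iron]] [spring warden]].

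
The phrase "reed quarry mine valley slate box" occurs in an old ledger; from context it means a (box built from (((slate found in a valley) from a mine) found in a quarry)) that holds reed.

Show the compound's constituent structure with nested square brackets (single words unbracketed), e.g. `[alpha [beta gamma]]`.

[reed [[quarry [mine [valley slate]]] box]]

Overall it is a kind of box (specifically "quarry mine valley slate box"); the modifier is "reed".
Within "quarry mine valley slate box", the head is "box" and the modifier is "quarry mine valley slate".
Within "quarry mine valley slate", the head is "slate" (specifically "mine valley slate") and the modifier is "quarry".
Within "mine valley slate", the head is "slate" (specifically "valley slate") and the modifier is "mine".
Within "valley slate", the head is "slate" and the modifier is "valley".
So the structure is [reed [[quarry [mine [valley slate]]] box]].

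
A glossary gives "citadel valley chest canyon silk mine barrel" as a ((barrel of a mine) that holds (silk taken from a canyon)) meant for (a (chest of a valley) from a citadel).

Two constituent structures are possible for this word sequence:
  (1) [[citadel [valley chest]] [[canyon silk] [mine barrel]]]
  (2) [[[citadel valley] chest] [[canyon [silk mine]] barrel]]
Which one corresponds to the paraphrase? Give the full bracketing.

[[citadel [valley chest]] [[canyon silk] [mine barrel]]]

The paraphrase's head is the "barrel" part ("canyon silk mine barrel"); its modifier is "citadel valley chest".
That top-level split, carried through the inner groups, gives [[citadel [valley chest]] [[canyon silk] [mine barrel]]].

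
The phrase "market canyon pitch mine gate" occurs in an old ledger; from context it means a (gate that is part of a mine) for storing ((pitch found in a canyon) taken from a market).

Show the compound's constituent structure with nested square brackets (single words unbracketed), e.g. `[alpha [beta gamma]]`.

Overall it is a kind of gate (specifically "mine gate"); the modifier is "market canyon pitch".
Within "market canyon pitch", the head is "pitch" (specifically "canyon pitch") and the modifier is "market".
Within "canyon pitch", the head is "pitch" and the modifier is "canyon".
Within "mine gate", the head is "gate" and the modifier is "mine".
Putting it together: [[market [canyon pitch]] [mine gate]].

[[market [canyon pitch]] [mine gate]]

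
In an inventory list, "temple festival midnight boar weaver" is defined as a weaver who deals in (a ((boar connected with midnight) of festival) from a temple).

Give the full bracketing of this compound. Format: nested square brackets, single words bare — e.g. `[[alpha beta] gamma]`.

At the top level: head "weaver"; modifier "temple festival midnight boar".
Within "temple festival midnight boar", the head is "boar" (specifically "festival midnight boar") and the modifier is "temple".
Within "festival midnight boar", the head is "boar" (specifically "midnight boar") and the modifier is "festival".
Within "midnight boar", the head is "boar" and the modifier is "midnight".
Putting it together: [[temple [festival [midnight boar]]] weaver].

[[temple [festival [midnight boar]]] weaver]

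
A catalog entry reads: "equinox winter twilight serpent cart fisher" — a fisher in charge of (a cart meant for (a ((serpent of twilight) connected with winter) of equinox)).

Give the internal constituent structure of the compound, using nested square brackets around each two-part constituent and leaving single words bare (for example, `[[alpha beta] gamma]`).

At the top level: head "fisher"; modifier "equinox winter twilight serpent cart".
Within "equinox winter twilight serpent cart", the head is "cart" and the modifier is "equinox winter twilight serpent".
Within "equinox winter twilight serpent", the head is "serpent" (specifically "winter twilight serpent") and the modifier is "equinox".
Within "winter twilight serpent", the head is "serpent" (specifically "twilight serpent") and the modifier is "winter".
Within "twilight serpent", the head is "serpent" and the modifier is "twilight".
Assembled: [[[equinox [winter [twilight serpent]]] cart] fisher].

[[[equinox [winter [twilight serpent]]] cart] fisher]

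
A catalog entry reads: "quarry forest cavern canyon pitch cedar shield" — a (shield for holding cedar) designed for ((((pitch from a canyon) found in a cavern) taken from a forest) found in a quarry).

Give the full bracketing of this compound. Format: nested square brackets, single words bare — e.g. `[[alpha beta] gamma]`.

The outermost head in the paraphrase is "shield" (specifically "cedar shield"), modified by "quarry forest cavern canyon pitch".
"quarry forest cavern canyon pitch" → head "pitch" (specifically "forest cavern canyon pitch"), modifier "quarry".
"forest cavern canyon pitch" → head "pitch" (specifically "cavern canyon pitch"), modifier "forest".
"cavern canyon pitch" → head "pitch" (specifically "canyon pitch"), modifier "cavern".
"canyon pitch" → head "pitch", modifier "canyon".
"cedar shield" → head "shield", modifier "cedar".
So the structure is [[quarry [forest [cavern [canyon pitch]]]] [cedar shield]].

[[quarry [forest [cavern [canyon pitch]]]] [cedar shield]]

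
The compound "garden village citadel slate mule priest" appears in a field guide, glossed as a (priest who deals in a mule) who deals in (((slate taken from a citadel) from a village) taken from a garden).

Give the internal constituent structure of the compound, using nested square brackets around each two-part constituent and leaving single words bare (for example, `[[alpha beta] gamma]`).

[[garden [village [citadel slate]]] [mule priest]]

Overall it is a kind of priest (specifically "mule priest"); the modifier is "garden village citadel slate".
"garden village citadel slate" → head "slate" (specifically "village citadel slate"), modifier "garden".
"village citadel slate" → head "slate" (specifically "citadel slate"), modifier "village".
"citadel slate" → head "slate", modifier "citadel".
"mule priest" → head "priest", modifier "mule".
So the structure is [[garden [village [citadel slate]]] [mule priest]].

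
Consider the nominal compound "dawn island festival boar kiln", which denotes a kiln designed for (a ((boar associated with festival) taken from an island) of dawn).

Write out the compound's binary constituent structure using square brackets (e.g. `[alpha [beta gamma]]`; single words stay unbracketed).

[[dawn [island [festival boar]]] kiln]

Overall it is a kind of kiln; the modifier is "dawn island festival boar".
"dawn island festival boar" → head "boar" (specifically "island festival boar"), modifier "dawn".
"island festival boar" → head "boar" (specifically "festival boar"), modifier "island".
"festival boar" → head "boar", modifier "festival".
Assembled: [[dawn [island [festival boar]]] kiln].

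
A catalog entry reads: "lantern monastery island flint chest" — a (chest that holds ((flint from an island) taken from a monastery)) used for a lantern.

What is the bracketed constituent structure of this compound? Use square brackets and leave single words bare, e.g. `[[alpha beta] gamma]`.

The outermost head in the paraphrase is "chest" (specifically "monastery island flint chest"), modified by "lantern".
Within "monastery island flint chest", the head is "chest" and the modifier is "monastery island flint".
Within "monastery island flint", the head is "flint" (specifically "island flint") and the modifier is "monastery".
Within "island flint", the head is "flint" and the modifier is "island".
Putting it together: [lantern [[monastery [island flint]] chest]].

[lantern [[monastery [island flint]] chest]]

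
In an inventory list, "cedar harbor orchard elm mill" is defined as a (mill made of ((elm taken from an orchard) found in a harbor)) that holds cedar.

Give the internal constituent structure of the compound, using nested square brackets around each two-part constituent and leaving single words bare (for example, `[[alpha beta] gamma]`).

[cedar [[harbor [orchard elm]] mill]]

The outermost head in the paraphrase is "mill" (specifically "harbor orchard elm mill"), modified by "cedar".
"harbor orchard elm mill" → head "mill", modifier "harbor orchard elm".
"harbor orchard elm" → head "elm" (specifically "orchard elm"), modifier "harbor".
"orchard elm" → head "elm", modifier "orchard".
Assembled: [cedar [[harbor [orchard elm]] mill]].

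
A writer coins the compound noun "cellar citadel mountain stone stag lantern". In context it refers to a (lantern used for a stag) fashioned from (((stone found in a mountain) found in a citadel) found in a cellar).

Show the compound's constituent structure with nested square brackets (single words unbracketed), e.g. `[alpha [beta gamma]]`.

[[cellar [citadel [mountain stone]]] [stag lantern]]

At the top level: head "lantern" (specifically "stag lantern"); modifier "cellar citadel mountain stone".
Within "cellar citadel mountain stone", the head is "stone" (specifically "citadel mountain stone") and the modifier is "cellar".
Within "citadel mountain stone", the head is "stone" (specifically "mountain stone") and the modifier is "citadel".
Within "mountain stone", the head is "stone" and the modifier is "mountain".
Within "stag lantern", the head is "lantern" and the modifier is "stag".
Assembled: [[cellar [citadel [mountain stone]]] [stag lantern]].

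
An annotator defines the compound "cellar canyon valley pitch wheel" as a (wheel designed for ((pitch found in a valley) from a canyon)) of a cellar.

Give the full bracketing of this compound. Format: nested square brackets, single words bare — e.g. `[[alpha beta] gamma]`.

Whole compound: head "wheel" (specifically "canyon valley pitch wheel"), modifier "cellar".
Inside "canyon valley pitch wheel": head "wheel", modifier "canyon valley pitch".
Inside "canyon valley pitch": head "pitch" (specifically "valley pitch"), modifier "canyon".
Inside "valley pitch": head "pitch", modifier "valley".
Putting it together: [cellar [[canyon [valley pitch]] wheel]].

[cellar [[canyon [valley pitch]] wheel]]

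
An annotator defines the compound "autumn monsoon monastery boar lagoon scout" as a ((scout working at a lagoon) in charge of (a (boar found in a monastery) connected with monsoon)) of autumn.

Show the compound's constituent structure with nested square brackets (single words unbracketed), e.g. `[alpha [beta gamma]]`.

At the top level: head "scout" (specifically "monsoon monastery boar lagoon scout"); modifier "autumn".
Inside "monsoon monastery boar lagoon scout": head "scout" (specifically "lagoon scout"), modifier "monsoon monastery boar".
Inside "monsoon monastery boar": head "boar" (specifically "monastery boar"), modifier "monsoon".
Inside "monastery boar": head "boar", modifier "monastery".
Inside "lagoon scout": head "scout", modifier "lagoon".
So the structure is [autumn [[monsoon [monastery boar]] [lagoon scout]]].

[autumn [[monsoon [monastery boar]] [lagoon scout]]]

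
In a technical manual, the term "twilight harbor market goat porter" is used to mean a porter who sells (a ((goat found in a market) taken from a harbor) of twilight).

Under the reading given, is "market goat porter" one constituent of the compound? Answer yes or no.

The top-level split is [twilight harbor market goat] [porter]; the full structure is [[twilight [harbor [market goat]]] porter].
"market goat porter" straddles a constituent boundary, so it is not a single unit.

no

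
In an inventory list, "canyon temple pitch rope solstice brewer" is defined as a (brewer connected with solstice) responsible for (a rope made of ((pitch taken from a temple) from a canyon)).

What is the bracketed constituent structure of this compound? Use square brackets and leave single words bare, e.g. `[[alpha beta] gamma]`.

Overall it is a kind of brewer (specifically "solstice brewer"); the modifier is "canyon temple pitch rope".
"canyon temple pitch rope" → head "rope", modifier "canyon temple pitch".
"canyon temple pitch" → head "pitch" (specifically "temple pitch"), modifier "canyon".
"temple pitch" → head "pitch", modifier "temple".
"solstice brewer" → head "brewer", modifier "solstice".
Putting it together: [[[canyon [temple pitch]] rope] [solstice brewer]].

[[[canyon [temple pitch]] rope] [solstice brewer]]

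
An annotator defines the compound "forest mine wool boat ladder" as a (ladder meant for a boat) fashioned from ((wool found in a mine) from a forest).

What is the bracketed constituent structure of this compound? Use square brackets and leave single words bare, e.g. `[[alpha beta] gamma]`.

[[forest [mine wool]] [boat ladder]]

The outermost head in the paraphrase is "ladder" (specifically "boat ladder"), modified by "forest mine wool".
Inside "forest mine wool": head "wool" (specifically "mine wool"), modifier "forest".
Inside "mine wool": head "wool", modifier "mine".
Inside "boat ladder": head "ladder", modifier "boat".
Putting it together: [[forest [mine wool]] [boat ladder]].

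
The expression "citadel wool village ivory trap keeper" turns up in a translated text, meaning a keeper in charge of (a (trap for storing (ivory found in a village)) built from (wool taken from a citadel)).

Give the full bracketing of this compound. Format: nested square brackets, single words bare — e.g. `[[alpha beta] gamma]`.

[[[citadel wool] [[village ivory] trap]] keeper]

At the top level: head "keeper"; modifier "citadel wool village ivory trap".
Inside "citadel wool village ivory trap": head "trap" (specifically "village ivory trap"), modifier "citadel wool".
Inside "citadel wool": head "wool", modifier "citadel".
Inside "village ivory trap": head "trap", modifier "village ivory".
Inside "village ivory": head "ivory", modifier "village".
Assembled: [[[citadel wool] [[village ivory] trap]] keeper].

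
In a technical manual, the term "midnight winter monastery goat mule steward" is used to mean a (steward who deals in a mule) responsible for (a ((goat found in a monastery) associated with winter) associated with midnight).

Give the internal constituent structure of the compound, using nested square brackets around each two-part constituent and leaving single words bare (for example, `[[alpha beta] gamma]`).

The outermost head in the paraphrase is "steward" (specifically "mule steward"), modified by "midnight winter monastery goat".
Inside "midnight winter monastery goat": head "goat" (specifically "winter monastery goat"), modifier "midnight".
Inside "winter monastery goat": head "goat" (specifically "monastery goat"), modifier "winter".
Inside "monastery goat": head "goat", modifier "monastery".
Inside "mule steward": head "steward", modifier "mule".
So the structure is [[midnight [winter [monastery goat]]] [mule steward]].

[[midnight [winter [monastery goat]]] [mule steward]]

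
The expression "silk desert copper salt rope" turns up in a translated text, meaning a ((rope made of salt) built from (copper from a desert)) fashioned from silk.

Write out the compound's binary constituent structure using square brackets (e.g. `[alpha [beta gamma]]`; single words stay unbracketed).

At the top level: head "rope" (specifically "desert copper salt rope"); modifier "silk".
Inside "desert copper salt rope": head "rope" (specifically "salt rope"), modifier "desert copper".
Inside "desert copper": head "copper", modifier "desert".
Inside "salt rope": head "rope", modifier "salt".
So the structure is [silk [[desert copper] [salt rope]]].

[silk [[desert copper] [salt rope]]]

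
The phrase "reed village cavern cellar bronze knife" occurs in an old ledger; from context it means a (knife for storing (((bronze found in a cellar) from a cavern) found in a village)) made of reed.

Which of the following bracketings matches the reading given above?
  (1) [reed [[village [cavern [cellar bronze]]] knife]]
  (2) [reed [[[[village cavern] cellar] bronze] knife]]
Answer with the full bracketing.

[reed [[village [cavern [cellar bronze]]] knife]]

The paraphrase's head is the "knife" part ("village cavern cellar bronze knife"); its modifier is "reed".
That top-level split, carried through the inner groups, gives [reed [[village [cavern [cellar bronze]]] knife]].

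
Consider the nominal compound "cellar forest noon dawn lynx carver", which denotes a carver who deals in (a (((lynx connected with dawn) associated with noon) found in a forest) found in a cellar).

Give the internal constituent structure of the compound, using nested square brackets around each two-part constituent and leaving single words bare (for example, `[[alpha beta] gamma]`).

[[cellar [forest [noon [dawn lynx]]]] carver]

At the top level: head "carver"; modifier "cellar forest noon dawn lynx".
Within "cellar forest noon dawn lynx", the head is "lynx" (specifically "forest noon dawn lynx") and the modifier is "cellar".
Within "forest noon dawn lynx", the head is "lynx" (specifically "noon dawn lynx") and the modifier is "forest".
Within "noon dawn lynx", the head is "lynx" (specifically "dawn lynx") and the modifier is "noon".
Within "dawn lynx", the head is "lynx" and the modifier is "dawn".
So the structure is [[cellar [forest [noon [dawn lynx]]]] carver].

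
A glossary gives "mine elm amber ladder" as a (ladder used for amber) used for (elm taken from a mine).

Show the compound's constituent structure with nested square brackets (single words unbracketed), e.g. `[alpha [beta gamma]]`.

At the top level: head "ladder" (specifically "amber ladder"); modifier "mine elm".
Inside "mine elm": head "elm", modifier "mine".
Inside "amber ladder": head "ladder", modifier "amber".
So the structure is [[mine elm] [amber ladder]].

[[mine elm] [amber ladder]]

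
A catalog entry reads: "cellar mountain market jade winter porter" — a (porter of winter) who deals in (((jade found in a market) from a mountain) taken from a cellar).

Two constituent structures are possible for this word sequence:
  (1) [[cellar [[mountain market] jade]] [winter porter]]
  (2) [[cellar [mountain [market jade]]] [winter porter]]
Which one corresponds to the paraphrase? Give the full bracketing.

[[cellar [mountain [market jade]]] [winter porter]]

The paraphrase's head is the "porter" part ("winter porter"); its modifier is "cellar mountain market jade".
That top-level split, carried through the inner groups, gives [[cellar [mountain [market jade]]] [winter porter]].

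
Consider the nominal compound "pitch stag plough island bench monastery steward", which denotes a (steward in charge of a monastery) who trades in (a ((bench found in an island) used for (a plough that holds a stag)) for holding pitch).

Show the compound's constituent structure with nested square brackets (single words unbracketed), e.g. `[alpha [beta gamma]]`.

[[pitch [[stag plough] [island bench]]] [monastery steward]]

Overall it is a kind of steward (specifically "monastery steward"); the modifier is "pitch stag plough island bench".
Inside "pitch stag plough island bench": head "bench" (specifically "stag plough island bench"), modifier "pitch".
Inside "stag plough island bench": head "bench" (specifically "island bench"), modifier "stag plough".
Inside "stag plough": head "plough", modifier "stag".
Inside "island bench": head "bench", modifier "island".
Inside "monastery steward": head "steward", modifier "monastery".
Putting it together: [[pitch [[stag plough] [island bench]]] [monastery steward]].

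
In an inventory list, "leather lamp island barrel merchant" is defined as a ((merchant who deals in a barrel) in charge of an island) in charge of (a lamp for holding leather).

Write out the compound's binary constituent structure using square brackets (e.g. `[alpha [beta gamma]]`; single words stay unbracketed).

[[leather lamp] [island [barrel merchant]]]

Whole compound: head "merchant" (specifically "island barrel merchant"), modifier "leather lamp".
"leather lamp" → head "lamp", modifier "leather".
"island barrel merchant" → head "merchant" (specifically "barrel merchant"), modifier "island".
"barrel merchant" → head "merchant", modifier "barrel".
So the structure is [[leather lamp] [island [barrel merchant]]].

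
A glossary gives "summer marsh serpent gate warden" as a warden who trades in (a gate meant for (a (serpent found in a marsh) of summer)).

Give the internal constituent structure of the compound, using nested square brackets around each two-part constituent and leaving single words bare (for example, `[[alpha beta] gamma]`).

[[[summer [marsh serpent]] gate] warden]

Overall it is a kind of warden; the modifier is "summer marsh serpent gate".
Within "summer marsh serpent gate", the head is "gate" and the modifier is "summer marsh serpent".
Within "summer marsh serpent", the head is "serpent" (specifically "marsh serpent") and the modifier is "summer".
Within "marsh serpent", the head is "serpent" and the modifier is "marsh".
So the structure is [[[summer [marsh serpent]] gate] warden].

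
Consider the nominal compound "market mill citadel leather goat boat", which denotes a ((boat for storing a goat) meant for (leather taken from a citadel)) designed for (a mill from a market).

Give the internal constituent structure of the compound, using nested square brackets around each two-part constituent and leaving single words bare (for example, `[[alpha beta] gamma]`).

[[market mill] [[citadel leather] [goat boat]]]

At the top level: head "boat" (specifically "citadel leather goat boat"); modifier "market mill".
Within "market mill", the head is "mill" and the modifier is "market".
Within "citadel leather goat boat", the head is "boat" (specifically "goat boat") and the modifier is "citadel leather".
Within "citadel leather", the head is "leather" and the modifier is "citadel".
Within "goat boat", the head is "boat" and the modifier is "goat".
Putting it together: [[market mill] [[citadel leather] [goat boat]]].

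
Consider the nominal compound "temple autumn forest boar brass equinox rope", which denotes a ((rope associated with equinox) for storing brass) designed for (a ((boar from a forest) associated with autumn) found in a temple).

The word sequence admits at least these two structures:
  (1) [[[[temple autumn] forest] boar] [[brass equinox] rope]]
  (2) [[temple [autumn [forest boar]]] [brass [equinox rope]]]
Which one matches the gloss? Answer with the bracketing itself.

The paraphrase's head is the "rope" part ("brass equinox rope"); its modifier is "temple autumn forest boar".
That top-level split, carried through the inner groups, gives [[temple [autumn [forest boar]]] [brass [equinox rope]]].

[[temple [autumn [forest boar]]] [brass [equinox rope]]]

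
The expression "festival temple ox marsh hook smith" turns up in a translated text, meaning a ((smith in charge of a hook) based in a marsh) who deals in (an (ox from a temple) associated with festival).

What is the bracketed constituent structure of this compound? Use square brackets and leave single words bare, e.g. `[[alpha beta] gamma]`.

Overall it is a kind of smith (specifically "marsh hook smith"); the modifier is "festival temple ox".
Inside "festival temple ox": head "ox" (specifically "temple ox"), modifier "festival".
Inside "temple ox": head "ox", modifier "temple".
Inside "marsh hook smith": head "smith" (specifically "hook smith"), modifier "marsh".
Inside "hook smith": head "smith", modifier "hook".
Putting it together: [[festival [temple ox]] [marsh [hook smith]]].

[[festival [temple ox]] [marsh [hook smith]]]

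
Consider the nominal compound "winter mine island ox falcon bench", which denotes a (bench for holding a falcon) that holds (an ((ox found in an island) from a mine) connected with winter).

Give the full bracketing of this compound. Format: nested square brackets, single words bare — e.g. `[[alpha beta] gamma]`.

[[winter [mine [island ox]]] [falcon bench]]

The outermost head in the paraphrase is "bench" (specifically "falcon bench"), modified by "winter mine island ox".
Within "winter mine island ox", the head is "ox" (specifically "mine island ox") and the modifier is "winter".
Within "mine island ox", the head is "ox" (specifically "island ox") and the modifier is "mine".
Within "island ox", the head is "ox" and the modifier is "island".
Within "falcon bench", the head is "bench" and the modifier is "falcon".
Putting it together: [[winter [mine [island ox]]] [falcon bench]].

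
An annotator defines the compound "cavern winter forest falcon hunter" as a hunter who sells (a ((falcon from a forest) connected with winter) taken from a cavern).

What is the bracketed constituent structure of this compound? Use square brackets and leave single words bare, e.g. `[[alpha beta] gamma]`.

[[cavern [winter [forest falcon]]] hunter]

Overall it is a kind of hunter; the modifier is "cavern winter forest falcon".
"cavern winter forest falcon" → head "falcon" (specifically "winter forest falcon"), modifier "cavern".
"winter forest falcon" → head "falcon" (specifically "forest falcon"), modifier "winter".
"forest falcon" → head "falcon", modifier "forest".
So the structure is [[cavern [winter [forest falcon]]] hunter].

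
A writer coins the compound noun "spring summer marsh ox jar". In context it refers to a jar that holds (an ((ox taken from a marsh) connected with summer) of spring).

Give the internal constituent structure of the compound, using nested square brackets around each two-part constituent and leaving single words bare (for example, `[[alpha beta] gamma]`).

Whole compound: head "jar", modifier "spring summer marsh ox".
"spring summer marsh ox" → head "ox" (specifically "summer marsh ox"), modifier "spring".
"summer marsh ox" → head "ox" (specifically "marsh ox"), modifier "summer".
"marsh ox" → head "ox", modifier "marsh".
Putting it together: [[spring [summer [marsh ox]]] jar].

[[spring [summer [marsh ox]]] jar]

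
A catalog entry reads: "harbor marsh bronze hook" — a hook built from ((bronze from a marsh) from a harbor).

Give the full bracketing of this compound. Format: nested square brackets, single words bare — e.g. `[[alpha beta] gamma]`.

Overall it is a kind of hook; the modifier is "harbor marsh bronze".
"harbor marsh bronze" → head "bronze" (specifically "marsh bronze"), modifier "harbor".
"marsh bronze" → head "bronze", modifier "marsh".
So the structure is [[harbor [marsh bronze]] hook].

[[harbor [marsh bronze]] hook]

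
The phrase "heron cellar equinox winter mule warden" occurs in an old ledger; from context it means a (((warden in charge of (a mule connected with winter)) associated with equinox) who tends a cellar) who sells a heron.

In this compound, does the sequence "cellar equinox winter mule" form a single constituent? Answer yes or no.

no

The top-level split is [heron] [cellar equinox winter mule warden]; the full structure is [heron [cellar [equinox [[winter mule] warden]]]].
"cellar equinox winter mule" straddles a constituent boundary, so it is not a single unit.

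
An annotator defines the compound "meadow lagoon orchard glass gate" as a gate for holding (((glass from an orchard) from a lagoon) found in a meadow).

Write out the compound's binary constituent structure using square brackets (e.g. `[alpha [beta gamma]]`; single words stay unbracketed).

[[meadow [lagoon [orchard glass]]] gate]

The outermost head in the paraphrase is "gate", modified by "meadow lagoon orchard glass".
Within "meadow lagoon orchard glass", the head is "glass" (specifically "lagoon orchard glass") and the modifier is "meadow".
Within "lagoon orchard glass", the head is "glass" (specifically "orchard glass") and the modifier is "lagoon".
Within "orchard glass", the head is "glass" and the modifier is "orchard".
Putting it together: [[meadow [lagoon [orchard glass]]] gate].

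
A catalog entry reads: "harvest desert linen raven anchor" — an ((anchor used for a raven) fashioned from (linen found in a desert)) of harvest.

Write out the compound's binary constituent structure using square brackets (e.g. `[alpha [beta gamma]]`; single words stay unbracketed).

[harvest [[desert linen] [raven anchor]]]

Whole compound: head "anchor" (specifically "desert linen raven anchor"), modifier "harvest".
Within "desert linen raven anchor", the head is "anchor" (specifically "raven anchor") and the modifier is "desert linen".
Within "desert linen", the head is "linen" and the modifier is "desert".
Within "raven anchor", the head is "anchor" and the modifier is "raven".
Assembled: [harvest [[desert linen] [raven anchor]]].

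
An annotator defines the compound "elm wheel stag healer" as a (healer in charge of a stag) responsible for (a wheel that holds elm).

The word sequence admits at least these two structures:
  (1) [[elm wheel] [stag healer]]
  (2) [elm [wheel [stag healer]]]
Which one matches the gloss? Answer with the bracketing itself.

[[elm wheel] [stag healer]]

The paraphrase's head is the "healer" part ("stag healer"); its modifier is "elm wheel".
That top-level split, carried through the inner groups, gives [[elm wheel] [stag healer]].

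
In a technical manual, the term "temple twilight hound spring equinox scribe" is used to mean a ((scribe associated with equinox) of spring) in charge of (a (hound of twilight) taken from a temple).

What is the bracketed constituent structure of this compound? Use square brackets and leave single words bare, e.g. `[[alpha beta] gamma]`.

Overall it is a kind of scribe (specifically "spring equinox scribe"); the modifier is "temple twilight hound".
Inside "temple twilight hound": head "hound" (specifically "twilight hound"), modifier "temple".
Inside "twilight hound": head "hound", modifier "twilight".
Inside "spring equinox scribe": head "scribe" (specifically "equinox scribe"), modifier "spring".
Inside "equinox scribe": head "scribe", modifier "equinox".
Putting it together: [[temple [twilight hound]] [spring [equinox scribe]]].

[[temple [twilight hound]] [spring [equinox scribe]]]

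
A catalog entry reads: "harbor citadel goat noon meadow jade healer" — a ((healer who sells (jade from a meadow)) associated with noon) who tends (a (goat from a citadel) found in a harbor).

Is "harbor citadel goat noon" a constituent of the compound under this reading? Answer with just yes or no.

no

The top-level split is [harbor citadel goat] [noon meadow jade healer]; the full structure is [[harbor [citadel goat]] [noon [[meadow jade] healer]]].
"harbor citadel goat noon" straddles a constituent boundary, so it is not a single unit.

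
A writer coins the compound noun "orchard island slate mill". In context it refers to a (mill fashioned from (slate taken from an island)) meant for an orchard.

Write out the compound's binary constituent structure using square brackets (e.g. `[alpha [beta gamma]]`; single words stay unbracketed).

[orchard [[island slate] mill]]

The outermost head in the paraphrase is "mill" (specifically "island slate mill"), modified by "orchard".
"island slate mill" → head "mill", modifier "island slate".
"island slate" → head "slate", modifier "island".
Assembled: [orchard [[island slate] mill]].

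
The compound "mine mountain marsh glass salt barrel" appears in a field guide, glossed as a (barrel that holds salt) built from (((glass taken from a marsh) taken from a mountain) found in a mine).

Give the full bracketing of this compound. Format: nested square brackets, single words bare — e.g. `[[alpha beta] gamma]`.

[[mine [mountain [marsh glass]]] [salt barrel]]

Overall it is a kind of barrel (specifically "salt barrel"); the modifier is "mine mountain marsh glass".
"mine mountain marsh glass" → head "glass" (specifically "mountain marsh glass"), modifier "mine".
"mountain marsh glass" → head "glass" (specifically "marsh glass"), modifier "mountain".
"marsh glass" → head "glass", modifier "marsh".
"salt barrel" → head "barrel", modifier "salt".
Putting it together: [[mine [mountain [marsh glass]]] [salt barrel]].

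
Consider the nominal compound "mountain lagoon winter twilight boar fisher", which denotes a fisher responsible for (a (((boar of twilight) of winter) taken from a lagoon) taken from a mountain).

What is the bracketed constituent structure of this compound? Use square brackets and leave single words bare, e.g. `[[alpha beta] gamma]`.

[[mountain [lagoon [winter [twilight boar]]]] fisher]

Whole compound: head "fisher", modifier "mountain lagoon winter twilight boar".
"mountain lagoon winter twilight boar" → head "boar" (specifically "lagoon winter twilight boar"), modifier "mountain".
"lagoon winter twilight boar" → head "boar" (specifically "winter twilight boar"), modifier "lagoon".
"winter twilight boar" → head "boar" (specifically "twilight boar"), modifier "winter".
"twilight boar" → head "boar", modifier "twilight".
Putting it together: [[mountain [lagoon [winter [twilight boar]]]] fisher].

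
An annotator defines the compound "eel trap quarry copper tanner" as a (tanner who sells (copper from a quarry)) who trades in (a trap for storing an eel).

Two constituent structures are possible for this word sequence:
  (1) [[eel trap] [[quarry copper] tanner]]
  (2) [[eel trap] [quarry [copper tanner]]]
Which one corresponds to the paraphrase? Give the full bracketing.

[[eel trap] [[quarry copper] tanner]]

The paraphrase's head is the "tanner" part ("quarry copper tanner"); its modifier is "eel trap".
That top-level split, carried through the inner groups, gives [[eel trap] [[quarry copper] tanner]].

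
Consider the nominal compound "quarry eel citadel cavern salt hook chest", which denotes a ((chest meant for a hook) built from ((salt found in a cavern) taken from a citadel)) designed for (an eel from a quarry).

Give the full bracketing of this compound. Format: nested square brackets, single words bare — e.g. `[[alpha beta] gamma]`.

[[quarry eel] [[citadel [cavern salt]] [hook chest]]]

At the top level: head "chest" (specifically "citadel cavern salt hook chest"); modifier "quarry eel".
"quarry eel" → head "eel", modifier "quarry".
"citadel cavern salt hook chest" → head "chest" (specifically "hook chest"), modifier "citadel cavern salt".
"citadel cavern salt" → head "salt" (specifically "cavern salt"), modifier "citadel".
"cavern salt" → head "salt", modifier "cavern".
"hook chest" → head "chest", modifier "hook".
So the structure is [[quarry eel] [[citadel [cavern salt]] [hook chest]]].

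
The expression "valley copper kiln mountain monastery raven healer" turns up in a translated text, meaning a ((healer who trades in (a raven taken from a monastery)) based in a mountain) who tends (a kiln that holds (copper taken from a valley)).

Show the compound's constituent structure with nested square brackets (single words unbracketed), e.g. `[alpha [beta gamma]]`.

The outermost head in the paraphrase is "healer" (specifically "mountain monastery raven healer"), modified by "valley copper kiln".
Inside "valley copper kiln": head "kiln", modifier "valley copper".
Inside "valley copper": head "copper", modifier "valley".
Inside "mountain monastery raven healer": head "healer" (specifically "monastery raven healer"), modifier "mountain".
Inside "monastery raven healer": head "healer", modifier "monastery raven".
Inside "monastery raven": head "raven", modifier "monastery".
Putting it together: [[[valley copper] kiln] [mountain [[monastery raven] healer]]].

[[[valley copper] kiln] [mountain [[monastery raven] healer]]]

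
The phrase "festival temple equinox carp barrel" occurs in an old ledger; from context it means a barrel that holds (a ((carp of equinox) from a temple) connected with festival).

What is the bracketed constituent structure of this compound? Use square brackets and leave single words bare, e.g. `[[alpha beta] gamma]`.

At the top level: head "barrel"; modifier "festival temple equinox carp".
Within "festival temple equinox carp", the head is "carp" (specifically "temple equinox carp") and the modifier is "festival".
Within "temple equinox carp", the head is "carp" (specifically "equinox carp") and the modifier is "temple".
Within "equinox carp", the head is "carp" and the modifier is "equinox".
Putting it together: [[festival [temple [equinox carp]]] barrel].

[[festival [temple [equinox carp]]] barrel]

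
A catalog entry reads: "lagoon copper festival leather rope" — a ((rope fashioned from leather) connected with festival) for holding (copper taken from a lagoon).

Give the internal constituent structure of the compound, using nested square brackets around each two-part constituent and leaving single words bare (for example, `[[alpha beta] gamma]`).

[[lagoon copper] [festival [leather rope]]]

Overall it is a kind of rope (specifically "festival leather rope"); the modifier is "lagoon copper".
Within "lagoon copper", the head is "copper" and the modifier is "lagoon".
Within "festival leather rope", the head is "rope" (specifically "leather rope") and the modifier is "festival".
Within "leather rope", the head is "rope" and the modifier is "leather".
Putting it together: [[lagoon copper] [festival [leather rope]]].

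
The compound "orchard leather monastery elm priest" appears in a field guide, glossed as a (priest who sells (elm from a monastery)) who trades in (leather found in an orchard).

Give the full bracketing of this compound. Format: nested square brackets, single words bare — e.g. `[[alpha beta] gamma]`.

[[orchard leather] [[monastery elm] priest]]

Whole compound: head "priest" (specifically "monastery elm priest"), modifier "orchard leather".
Inside "orchard leather": head "leather", modifier "orchard".
Inside "monastery elm priest": head "priest", modifier "monastery elm".
Inside "monastery elm": head "elm", modifier "monastery".
So the structure is [[orchard leather] [[monastery elm] priest]].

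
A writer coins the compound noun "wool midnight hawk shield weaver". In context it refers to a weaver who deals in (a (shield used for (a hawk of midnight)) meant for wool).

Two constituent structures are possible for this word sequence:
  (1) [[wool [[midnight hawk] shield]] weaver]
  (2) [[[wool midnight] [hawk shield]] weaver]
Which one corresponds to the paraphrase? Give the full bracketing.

The paraphrase's head is the "weaver" part ("weaver"); its modifier is "wool midnight hawk shield".
That top-level split, carried through the inner groups, gives [[wool [[midnight hawk] shield]] weaver].

[[wool [[midnight hawk] shield]] weaver]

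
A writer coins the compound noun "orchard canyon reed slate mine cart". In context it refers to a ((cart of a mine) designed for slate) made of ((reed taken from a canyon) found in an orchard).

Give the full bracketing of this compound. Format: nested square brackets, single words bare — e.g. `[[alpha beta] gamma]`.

[[orchard [canyon reed]] [slate [mine cart]]]

At the top level: head "cart" (specifically "slate mine cart"); modifier "orchard canyon reed".
Within "orchard canyon reed", the head is "reed" (specifically "canyon reed") and the modifier is "orchard".
Within "canyon reed", the head is "reed" and the modifier is "canyon".
Within "slate mine cart", the head is "cart" (specifically "mine cart") and the modifier is "slate".
Within "mine cart", the head is "cart" and the modifier is "mine".
So the structure is [[orchard [canyon reed]] [slate [mine cart]]].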